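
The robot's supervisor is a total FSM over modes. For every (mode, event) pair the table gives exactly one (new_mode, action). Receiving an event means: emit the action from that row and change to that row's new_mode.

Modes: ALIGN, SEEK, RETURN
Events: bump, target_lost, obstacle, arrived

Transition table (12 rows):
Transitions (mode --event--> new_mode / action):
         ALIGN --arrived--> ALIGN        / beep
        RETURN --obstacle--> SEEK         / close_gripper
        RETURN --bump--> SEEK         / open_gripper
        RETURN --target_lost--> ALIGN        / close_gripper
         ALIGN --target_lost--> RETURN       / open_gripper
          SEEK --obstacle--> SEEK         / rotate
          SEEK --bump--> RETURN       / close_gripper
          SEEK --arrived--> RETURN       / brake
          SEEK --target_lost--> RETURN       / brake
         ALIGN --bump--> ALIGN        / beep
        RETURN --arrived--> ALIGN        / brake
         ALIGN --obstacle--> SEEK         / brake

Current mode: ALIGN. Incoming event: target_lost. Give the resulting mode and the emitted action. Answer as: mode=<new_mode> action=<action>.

current mode = ALIGN; filter table to that mode:
  (ALIGN, arrived) → (ALIGN, beep)
  (ALIGN, target_lost) → (RETURN, open_gripper)  ← event matches
  (ALIGN, bump) → (ALIGN, beep)
  (ALIGN, obstacle) → (SEEK, brake)
event = target_lost selects (RETURN, open_gripper)

mode=RETURN action=open_gripper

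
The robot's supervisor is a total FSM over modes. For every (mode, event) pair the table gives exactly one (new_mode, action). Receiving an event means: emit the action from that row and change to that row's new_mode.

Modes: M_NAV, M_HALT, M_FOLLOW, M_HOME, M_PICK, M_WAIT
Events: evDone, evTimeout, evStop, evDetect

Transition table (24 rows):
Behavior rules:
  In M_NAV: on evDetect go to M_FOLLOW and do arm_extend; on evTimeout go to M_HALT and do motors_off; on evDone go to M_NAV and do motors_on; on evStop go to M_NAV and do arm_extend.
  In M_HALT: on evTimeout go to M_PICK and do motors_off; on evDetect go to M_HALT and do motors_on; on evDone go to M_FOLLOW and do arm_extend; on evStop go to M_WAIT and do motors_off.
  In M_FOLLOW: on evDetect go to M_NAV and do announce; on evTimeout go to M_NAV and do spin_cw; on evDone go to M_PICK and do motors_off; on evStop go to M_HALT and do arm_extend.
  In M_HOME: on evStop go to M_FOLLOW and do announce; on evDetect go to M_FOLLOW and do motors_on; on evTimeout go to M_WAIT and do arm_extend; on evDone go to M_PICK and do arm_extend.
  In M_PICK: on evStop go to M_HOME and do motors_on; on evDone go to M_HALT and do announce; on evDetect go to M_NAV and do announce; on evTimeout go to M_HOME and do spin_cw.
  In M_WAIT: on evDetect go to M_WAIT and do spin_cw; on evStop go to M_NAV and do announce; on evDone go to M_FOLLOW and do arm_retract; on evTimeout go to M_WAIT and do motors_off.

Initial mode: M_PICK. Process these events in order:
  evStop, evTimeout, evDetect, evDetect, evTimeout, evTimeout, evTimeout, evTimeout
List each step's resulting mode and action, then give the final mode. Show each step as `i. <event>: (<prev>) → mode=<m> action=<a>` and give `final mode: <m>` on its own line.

1. evStop: (M_PICK) → mode=M_HOME action=motors_on
2. evTimeout: (M_HOME) → mode=M_WAIT action=arm_extend
3. evDetect: (M_WAIT) → mode=M_WAIT action=spin_cw
4. evDetect: (M_WAIT) → mode=M_WAIT action=spin_cw
5. evTimeout: (M_WAIT) → mode=M_WAIT action=motors_off
6. evTimeout: (M_WAIT) → mode=M_WAIT action=motors_off
7. evTimeout: (M_WAIT) → mode=M_WAIT action=motors_off
8. evTimeout: (M_WAIT) → mode=M_WAIT action=motors_off

final mode: M_WAIT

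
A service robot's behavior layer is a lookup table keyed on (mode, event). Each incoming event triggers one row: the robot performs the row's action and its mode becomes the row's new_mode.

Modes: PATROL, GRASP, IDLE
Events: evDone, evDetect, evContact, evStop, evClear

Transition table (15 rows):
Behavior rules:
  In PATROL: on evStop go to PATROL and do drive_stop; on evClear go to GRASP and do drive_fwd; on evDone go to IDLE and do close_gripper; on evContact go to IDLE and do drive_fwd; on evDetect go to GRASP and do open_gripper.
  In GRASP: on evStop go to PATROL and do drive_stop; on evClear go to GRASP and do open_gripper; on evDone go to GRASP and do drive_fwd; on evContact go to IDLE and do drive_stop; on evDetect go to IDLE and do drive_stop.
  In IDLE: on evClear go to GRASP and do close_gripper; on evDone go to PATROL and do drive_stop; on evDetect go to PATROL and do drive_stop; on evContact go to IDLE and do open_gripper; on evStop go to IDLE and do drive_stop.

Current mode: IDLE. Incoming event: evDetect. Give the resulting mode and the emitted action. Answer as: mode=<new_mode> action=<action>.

current mode = IDLE; filter table to that mode:
  (IDLE, evClear) → (GRASP, close_gripper)
  (IDLE, evDone) → (PATROL, drive_stop)
  (IDLE, evDetect) → (PATROL, drive_stop)  ← event matches
  (IDLE, evContact) → (IDLE, open_gripper)
  (IDLE, evStop) → (IDLE, drive_stop)
event = evDetect selects (PATROL, drive_stop)

mode=PATROL action=drive_stop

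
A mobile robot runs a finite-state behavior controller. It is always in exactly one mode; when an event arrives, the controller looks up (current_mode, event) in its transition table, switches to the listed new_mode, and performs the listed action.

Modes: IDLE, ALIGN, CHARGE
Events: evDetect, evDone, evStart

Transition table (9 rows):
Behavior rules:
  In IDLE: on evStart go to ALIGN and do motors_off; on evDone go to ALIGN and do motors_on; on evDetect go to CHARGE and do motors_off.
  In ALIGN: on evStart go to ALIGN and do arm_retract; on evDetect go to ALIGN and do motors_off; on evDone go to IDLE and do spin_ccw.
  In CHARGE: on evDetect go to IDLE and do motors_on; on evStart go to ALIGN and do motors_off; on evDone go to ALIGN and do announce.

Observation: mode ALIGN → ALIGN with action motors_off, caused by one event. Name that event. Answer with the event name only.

evDetect

try evDetect: (ALIGN, evDetect) → (ALIGN, motors_off)  ← matches
try evDone: (ALIGN, evDone) → (IDLE, spin_ccw)
try evStart: (ALIGN, evStart) → (ALIGN, arm_retract)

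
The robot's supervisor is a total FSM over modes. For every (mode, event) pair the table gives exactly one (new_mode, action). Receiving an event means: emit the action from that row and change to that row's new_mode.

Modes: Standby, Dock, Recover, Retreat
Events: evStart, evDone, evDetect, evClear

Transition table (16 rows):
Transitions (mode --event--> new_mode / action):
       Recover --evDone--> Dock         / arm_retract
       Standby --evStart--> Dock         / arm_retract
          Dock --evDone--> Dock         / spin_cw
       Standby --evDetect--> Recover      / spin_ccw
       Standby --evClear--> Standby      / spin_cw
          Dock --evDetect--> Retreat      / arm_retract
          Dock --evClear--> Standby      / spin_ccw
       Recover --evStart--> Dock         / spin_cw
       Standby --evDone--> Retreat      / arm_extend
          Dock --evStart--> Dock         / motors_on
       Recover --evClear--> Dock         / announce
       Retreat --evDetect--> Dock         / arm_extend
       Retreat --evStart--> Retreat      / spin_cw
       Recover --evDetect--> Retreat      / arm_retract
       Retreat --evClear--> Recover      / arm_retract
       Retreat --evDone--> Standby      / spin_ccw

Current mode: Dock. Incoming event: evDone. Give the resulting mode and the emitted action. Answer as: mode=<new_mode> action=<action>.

current mode = Dock; filter table to that mode:
  (Dock, evDone) → (Dock, spin_cw)  ← event matches
  (Dock, evDetect) → (Retreat, arm_retract)
  (Dock, evClear) → (Standby, spin_ccw)
  (Dock, evStart) → (Dock, motors_on)
event = evDone selects (Dock, spin_cw)

mode=Dock action=spin_cw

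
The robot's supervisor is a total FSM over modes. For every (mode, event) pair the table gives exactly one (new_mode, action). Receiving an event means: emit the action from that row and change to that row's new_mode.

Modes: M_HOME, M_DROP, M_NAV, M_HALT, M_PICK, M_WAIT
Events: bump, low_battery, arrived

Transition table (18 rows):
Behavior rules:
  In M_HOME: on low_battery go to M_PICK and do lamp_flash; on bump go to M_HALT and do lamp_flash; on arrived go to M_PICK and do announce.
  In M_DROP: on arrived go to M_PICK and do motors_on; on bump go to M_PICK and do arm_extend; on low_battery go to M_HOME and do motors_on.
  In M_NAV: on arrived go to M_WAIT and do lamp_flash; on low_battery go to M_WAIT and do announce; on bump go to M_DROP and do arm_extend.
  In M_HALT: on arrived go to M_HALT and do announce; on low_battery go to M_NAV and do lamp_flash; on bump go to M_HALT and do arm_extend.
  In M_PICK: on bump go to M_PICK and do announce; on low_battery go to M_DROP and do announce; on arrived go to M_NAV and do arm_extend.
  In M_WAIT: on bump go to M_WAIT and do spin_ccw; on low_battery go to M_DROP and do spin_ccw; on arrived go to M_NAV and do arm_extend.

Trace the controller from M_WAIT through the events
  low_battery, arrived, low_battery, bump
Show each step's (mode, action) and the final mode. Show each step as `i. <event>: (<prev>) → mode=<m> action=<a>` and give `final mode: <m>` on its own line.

1. low_battery: (M_WAIT) → mode=M_DROP action=spin_ccw
2. arrived: (M_DROP) → mode=M_PICK action=motors_on
3. low_battery: (M_PICK) → mode=M_DROP action=announce
4. bump: (M_DROP) → mode=M_PICK action=arm_extend

final mode: M_PICK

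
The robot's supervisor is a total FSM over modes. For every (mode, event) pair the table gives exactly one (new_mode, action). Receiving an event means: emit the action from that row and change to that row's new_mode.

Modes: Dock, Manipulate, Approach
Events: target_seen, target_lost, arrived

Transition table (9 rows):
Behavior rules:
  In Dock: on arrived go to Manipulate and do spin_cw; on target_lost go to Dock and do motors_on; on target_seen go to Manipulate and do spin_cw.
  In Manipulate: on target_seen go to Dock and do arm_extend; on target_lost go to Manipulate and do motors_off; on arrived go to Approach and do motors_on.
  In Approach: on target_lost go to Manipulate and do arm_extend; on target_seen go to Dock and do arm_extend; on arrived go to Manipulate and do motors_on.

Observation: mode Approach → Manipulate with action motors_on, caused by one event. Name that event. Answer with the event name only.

try target_seen: (Approach, target_seen) → (Dock, arm_extend)
try target_lost: (Approach, target_lost) → (Manipulate, arm_extend)
try arrived: (Approach, arrived) → (Manipulate, motors_on)  ← matches

arrived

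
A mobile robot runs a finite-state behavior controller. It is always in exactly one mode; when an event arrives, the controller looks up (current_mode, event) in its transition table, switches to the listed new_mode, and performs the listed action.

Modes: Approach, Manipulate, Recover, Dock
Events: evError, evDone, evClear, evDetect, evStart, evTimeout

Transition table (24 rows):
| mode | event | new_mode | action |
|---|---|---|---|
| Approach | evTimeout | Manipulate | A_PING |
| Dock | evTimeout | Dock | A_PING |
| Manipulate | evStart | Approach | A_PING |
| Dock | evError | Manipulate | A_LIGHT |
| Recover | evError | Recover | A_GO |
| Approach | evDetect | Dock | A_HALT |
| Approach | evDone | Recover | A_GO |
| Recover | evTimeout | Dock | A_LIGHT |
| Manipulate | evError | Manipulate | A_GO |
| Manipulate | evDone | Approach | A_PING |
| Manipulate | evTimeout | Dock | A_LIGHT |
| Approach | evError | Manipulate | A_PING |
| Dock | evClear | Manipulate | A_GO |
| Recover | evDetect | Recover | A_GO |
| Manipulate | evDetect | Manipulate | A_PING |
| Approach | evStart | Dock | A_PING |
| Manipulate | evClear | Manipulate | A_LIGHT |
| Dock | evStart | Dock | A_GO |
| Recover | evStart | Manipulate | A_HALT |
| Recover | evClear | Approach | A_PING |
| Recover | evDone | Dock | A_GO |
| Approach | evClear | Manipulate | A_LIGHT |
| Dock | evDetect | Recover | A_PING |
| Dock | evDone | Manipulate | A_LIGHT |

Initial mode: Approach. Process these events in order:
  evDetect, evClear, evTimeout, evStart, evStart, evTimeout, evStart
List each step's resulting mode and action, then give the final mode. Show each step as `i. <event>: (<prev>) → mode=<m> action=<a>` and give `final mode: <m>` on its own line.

final mode: Dock

1. evDetect: (Approach) → mode=Dock action=A_HALT
2. evClear: (Dock) → mode=Manipulate action=A_GO
3. evTimeout: (Manipulate) → mode=Dock action=A_LIGHT
4. evStart: (Dock) → mode=Dock action=A_GO
5. evStart: (Dock) → mode=Dock action=A_GO
6. evTimeout: (Dock) → mode=Dock action=A_PING
7. evStart: (Dock) → mode=Dock action=A_GO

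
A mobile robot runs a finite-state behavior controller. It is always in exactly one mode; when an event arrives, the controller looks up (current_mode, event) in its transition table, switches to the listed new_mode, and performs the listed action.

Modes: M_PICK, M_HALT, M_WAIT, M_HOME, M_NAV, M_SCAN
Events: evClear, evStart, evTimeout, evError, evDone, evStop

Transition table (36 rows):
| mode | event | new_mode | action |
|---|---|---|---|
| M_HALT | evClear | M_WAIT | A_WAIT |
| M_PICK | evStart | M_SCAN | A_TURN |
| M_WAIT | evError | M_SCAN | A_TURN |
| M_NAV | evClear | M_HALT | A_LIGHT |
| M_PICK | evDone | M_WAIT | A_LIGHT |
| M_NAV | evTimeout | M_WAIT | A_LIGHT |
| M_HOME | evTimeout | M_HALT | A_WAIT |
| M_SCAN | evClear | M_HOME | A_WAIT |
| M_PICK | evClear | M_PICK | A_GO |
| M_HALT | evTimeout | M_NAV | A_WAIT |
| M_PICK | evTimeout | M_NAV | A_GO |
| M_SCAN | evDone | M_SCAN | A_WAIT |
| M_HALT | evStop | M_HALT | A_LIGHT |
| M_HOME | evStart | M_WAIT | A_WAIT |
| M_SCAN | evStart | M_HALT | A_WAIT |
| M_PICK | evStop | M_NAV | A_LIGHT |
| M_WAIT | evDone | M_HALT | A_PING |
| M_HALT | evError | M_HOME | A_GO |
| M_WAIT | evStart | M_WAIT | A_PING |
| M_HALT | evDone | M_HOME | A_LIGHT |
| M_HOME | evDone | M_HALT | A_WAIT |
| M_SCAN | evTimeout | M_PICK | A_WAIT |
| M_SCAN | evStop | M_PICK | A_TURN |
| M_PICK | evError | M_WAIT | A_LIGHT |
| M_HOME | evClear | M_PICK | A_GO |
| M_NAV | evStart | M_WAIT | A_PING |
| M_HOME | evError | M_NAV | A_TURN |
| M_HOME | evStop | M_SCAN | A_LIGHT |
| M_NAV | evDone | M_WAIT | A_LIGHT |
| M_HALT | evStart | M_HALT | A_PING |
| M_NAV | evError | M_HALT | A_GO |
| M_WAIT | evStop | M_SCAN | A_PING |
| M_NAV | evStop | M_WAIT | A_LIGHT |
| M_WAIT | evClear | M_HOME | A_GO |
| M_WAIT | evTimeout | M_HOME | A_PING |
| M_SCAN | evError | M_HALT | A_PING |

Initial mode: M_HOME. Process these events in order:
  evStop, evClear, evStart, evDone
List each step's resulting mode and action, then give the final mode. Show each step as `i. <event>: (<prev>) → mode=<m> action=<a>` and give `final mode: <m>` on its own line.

final mode: M_HALT

1. evStop: (M_HOME) → mode=M_SCAN action=A_LIGHT
2. evClear: (M_SCAN) → mode=M_HOME action=A_WAIT
3. evStart: (M_HOME) → mode=M_WAIT action=A_WAIT
4. evDone: (M_WAIT) → mode=M_HALT action=A_PING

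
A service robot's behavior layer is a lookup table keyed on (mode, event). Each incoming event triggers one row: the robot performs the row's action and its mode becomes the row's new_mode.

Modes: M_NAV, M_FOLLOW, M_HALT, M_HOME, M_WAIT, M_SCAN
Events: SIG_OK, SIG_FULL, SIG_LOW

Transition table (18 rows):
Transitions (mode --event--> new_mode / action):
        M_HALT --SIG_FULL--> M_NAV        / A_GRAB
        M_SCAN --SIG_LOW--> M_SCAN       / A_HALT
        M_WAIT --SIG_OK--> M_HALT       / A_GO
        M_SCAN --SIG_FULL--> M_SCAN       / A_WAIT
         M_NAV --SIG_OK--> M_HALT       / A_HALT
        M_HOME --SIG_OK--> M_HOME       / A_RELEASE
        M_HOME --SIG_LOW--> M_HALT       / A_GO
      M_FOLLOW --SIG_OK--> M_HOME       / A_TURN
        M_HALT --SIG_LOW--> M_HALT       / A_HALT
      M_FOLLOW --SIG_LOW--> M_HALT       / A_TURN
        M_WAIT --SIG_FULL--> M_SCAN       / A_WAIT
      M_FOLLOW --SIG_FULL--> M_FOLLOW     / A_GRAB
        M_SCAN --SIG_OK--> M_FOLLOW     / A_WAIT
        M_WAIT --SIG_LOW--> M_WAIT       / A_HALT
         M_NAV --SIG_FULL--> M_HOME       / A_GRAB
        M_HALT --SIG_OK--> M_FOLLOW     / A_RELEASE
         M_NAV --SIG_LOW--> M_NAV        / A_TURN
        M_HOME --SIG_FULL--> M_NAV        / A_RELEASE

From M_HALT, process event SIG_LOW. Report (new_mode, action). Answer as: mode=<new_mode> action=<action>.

current mode = M_HALT; filter table to that mode:
  (M_HALT, SIG_FULL) → (M_NAV, A_GRAB)
  (M_HALT, SIG_LOW) → (M_HALT, A_HALT)  ← event matches
  (M_HALT, SIG_OK) → (M_FOLLOW, A_RELEASE)
event = SIG_LOW selects (M_HALT, A_HALT)

mode=M_HALT action=A_HALT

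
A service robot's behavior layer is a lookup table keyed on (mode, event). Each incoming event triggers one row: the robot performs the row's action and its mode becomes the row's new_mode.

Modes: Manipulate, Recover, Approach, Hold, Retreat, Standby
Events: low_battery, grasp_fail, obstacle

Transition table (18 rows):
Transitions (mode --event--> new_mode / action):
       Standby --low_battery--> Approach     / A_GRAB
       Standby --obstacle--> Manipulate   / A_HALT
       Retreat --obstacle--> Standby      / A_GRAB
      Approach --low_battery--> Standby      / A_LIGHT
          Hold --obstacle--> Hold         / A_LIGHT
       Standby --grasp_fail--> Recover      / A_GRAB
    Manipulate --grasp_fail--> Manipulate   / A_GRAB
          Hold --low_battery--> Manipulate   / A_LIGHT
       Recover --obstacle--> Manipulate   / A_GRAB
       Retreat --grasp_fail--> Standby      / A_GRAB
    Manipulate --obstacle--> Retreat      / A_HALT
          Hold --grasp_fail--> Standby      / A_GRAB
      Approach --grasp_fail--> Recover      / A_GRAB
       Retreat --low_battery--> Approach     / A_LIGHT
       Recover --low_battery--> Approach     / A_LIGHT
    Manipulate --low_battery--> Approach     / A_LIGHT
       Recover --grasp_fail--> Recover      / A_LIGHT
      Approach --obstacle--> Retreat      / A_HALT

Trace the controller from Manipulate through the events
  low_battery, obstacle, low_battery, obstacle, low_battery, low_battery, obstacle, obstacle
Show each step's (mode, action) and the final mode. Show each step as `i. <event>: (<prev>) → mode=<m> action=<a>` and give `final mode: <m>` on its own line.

final mode: Retreat

1. low_battery: (Manipulate) → mode=Approach action=A_LIGHT
2. obstacle: (Approach) → mode=Retreat action=A_HALT
3. low_battery: (Retreat) → mode=Approach action=A_LIGHT
4. obstacle: (Approach) → mode=Retreat action=A_HALT
5. low_battery: (Retreat) → mode=Approach action=A_LIGHT
6. low_battery: (Approach) → mode=Standby action=A_LIGHT
7. obstacle: (Standby) → mode=Manipulate action=A_HALT
8. obstacle: (Manipulate) → mode=Retreat action=A_HALT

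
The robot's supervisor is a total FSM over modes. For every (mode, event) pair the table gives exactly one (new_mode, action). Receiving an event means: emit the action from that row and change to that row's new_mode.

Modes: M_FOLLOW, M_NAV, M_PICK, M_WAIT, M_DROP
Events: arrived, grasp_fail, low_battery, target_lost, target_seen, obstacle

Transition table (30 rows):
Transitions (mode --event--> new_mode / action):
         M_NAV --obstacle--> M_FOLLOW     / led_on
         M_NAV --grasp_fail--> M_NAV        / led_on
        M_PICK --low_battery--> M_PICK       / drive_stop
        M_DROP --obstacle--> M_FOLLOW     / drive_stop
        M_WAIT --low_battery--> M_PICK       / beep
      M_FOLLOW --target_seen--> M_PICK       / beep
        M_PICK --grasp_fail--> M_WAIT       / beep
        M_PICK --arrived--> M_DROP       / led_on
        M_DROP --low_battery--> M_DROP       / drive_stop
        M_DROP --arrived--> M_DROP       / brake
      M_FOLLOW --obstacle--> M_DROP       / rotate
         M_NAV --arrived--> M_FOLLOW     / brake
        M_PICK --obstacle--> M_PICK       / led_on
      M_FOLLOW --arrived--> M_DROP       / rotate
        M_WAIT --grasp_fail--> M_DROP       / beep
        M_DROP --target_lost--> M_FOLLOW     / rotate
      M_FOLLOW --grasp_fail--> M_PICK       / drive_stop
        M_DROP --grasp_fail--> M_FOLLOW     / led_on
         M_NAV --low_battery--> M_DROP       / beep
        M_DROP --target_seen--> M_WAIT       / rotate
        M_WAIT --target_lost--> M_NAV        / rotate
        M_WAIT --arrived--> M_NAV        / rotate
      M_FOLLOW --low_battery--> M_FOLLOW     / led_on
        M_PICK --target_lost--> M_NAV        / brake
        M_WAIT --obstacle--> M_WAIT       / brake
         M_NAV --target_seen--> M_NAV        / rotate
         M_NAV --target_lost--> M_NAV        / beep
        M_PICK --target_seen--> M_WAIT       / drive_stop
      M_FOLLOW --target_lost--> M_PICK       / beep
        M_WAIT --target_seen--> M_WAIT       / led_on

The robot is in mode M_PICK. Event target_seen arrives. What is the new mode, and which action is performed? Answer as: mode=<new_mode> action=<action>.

mode=M_WAIT action=drive_stop

current mode = M_PICK; filter table to that mode:
  (M_PICK, low_battery) → (M_PICK, drive_stop)
  (M_PICK, grasp_fail) → (M_WAIT, beep)
  (M_PICK, arrived) → (M_DROP, led_on)
  (M_PICK, obstacle) → (M_PICK, led_on)
  (M_PICK, target_lost) → (M_NAV, brake)
  (M_PICK, target_seen) → (M_WAIT, drive_stop)  ← event matches
event = target_seen selects (M_WAIT, drive_stop)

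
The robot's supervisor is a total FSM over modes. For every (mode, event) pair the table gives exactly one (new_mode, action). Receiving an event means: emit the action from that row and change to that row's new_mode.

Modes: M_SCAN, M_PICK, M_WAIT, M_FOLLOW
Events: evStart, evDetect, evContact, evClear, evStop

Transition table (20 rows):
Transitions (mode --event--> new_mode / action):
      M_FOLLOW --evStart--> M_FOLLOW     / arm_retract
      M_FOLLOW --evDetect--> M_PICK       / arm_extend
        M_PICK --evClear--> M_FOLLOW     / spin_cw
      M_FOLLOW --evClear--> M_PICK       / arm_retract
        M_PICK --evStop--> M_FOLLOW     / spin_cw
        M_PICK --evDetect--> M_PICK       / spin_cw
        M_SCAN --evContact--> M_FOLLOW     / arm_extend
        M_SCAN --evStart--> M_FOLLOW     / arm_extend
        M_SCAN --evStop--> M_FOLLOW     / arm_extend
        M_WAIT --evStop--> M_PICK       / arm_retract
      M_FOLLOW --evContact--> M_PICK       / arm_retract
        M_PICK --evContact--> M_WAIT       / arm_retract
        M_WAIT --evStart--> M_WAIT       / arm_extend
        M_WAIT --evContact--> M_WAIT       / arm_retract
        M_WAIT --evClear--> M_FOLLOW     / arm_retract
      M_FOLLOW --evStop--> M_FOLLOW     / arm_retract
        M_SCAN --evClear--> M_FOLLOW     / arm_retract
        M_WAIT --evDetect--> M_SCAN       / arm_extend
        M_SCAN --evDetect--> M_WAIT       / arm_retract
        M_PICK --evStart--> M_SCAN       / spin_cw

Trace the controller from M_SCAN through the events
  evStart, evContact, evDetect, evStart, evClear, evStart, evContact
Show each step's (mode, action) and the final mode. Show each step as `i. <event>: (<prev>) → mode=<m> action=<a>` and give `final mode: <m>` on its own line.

1. evStart: (M_SCAN) → mode=M_FOLLOW action=arm_extend
2. evContact: (M_FOLLOW) → mode=M_PICK action=arm_retract
3. evDetect: (M_PICK) → mode=M_PICK action=spin_cw
4. evStart: (M_PICK) → mode=M_SCAN action=spin_cw
5. evClear: (M_SCAN) → mode=M_FOLLOW action=arm_retract
6. evStart: (M_FOLLOW) → mode=M_FOLLOW action=arm_retract
7. evContact: (M_FOLLOW) → mode=M_PICK action=arm_retract

final mode: M_PICK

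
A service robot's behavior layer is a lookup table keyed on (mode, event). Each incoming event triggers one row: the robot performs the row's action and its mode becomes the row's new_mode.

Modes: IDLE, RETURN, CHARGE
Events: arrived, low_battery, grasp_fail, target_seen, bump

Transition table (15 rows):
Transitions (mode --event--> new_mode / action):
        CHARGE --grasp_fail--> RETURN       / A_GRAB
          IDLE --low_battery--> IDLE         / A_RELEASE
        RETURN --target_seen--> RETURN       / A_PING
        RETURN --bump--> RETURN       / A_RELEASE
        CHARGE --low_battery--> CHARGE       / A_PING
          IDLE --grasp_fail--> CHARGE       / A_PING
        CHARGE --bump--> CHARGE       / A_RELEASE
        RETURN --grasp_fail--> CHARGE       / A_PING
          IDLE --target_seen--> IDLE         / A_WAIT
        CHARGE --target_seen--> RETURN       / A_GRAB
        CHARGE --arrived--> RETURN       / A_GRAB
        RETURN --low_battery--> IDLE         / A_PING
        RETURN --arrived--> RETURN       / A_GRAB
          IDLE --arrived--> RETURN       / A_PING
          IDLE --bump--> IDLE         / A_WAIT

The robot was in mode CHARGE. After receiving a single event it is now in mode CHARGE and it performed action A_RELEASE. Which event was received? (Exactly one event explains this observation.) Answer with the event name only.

bump

try arrived: (CHARGE, arrived) → (RETURN, A_GRAB)
try low_battery: (CHARGE, low_battery) → (CHARGE, A_PING)
try grasp_fail: (CHARGE, grasp_fail) → (RETURN, A_GRAB)
try target_seen: (CHARGE, target_seen) → (RETURN, A_GRAB)
try bump: (CHARGE, bump) → (CHARGE, A_RELEASE)  ← matches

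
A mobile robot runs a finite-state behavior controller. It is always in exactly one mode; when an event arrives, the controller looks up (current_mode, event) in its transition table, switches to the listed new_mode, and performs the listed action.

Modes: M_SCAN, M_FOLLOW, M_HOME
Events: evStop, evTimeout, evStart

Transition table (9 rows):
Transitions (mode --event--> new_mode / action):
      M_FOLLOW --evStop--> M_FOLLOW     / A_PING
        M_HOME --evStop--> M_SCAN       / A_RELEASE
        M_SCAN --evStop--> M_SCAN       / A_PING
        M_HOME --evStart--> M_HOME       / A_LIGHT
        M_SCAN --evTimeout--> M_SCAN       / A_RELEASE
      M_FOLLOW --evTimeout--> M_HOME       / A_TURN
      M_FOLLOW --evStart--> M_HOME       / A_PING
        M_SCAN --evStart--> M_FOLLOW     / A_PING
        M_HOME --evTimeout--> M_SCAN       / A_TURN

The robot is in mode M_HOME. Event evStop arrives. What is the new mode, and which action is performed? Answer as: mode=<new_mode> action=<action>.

mode=M_SCAN action=A_RELEASE

current mode = M_HOME; filter table to that mode:
  (M_HOME, evStop) → (M_SCAN, A_RELEASE)  ← event matches
  (M_HOME, evStart) → (M_HOME, A_LIGHT)
  (M_HOME, evTimeout) → (M_SCAN, A_TURN)
event = evStop selects (M_SCAN, A_RELEASE)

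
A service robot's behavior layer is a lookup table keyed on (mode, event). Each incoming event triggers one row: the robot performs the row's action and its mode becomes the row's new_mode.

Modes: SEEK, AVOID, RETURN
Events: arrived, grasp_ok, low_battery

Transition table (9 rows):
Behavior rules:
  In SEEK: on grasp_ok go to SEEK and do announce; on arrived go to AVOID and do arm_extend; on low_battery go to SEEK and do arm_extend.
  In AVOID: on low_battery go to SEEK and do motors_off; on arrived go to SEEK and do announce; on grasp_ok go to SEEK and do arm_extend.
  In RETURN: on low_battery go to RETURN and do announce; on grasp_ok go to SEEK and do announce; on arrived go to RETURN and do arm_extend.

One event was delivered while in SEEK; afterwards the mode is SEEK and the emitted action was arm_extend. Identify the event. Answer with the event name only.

try arrived: (SEEK, arrived) → (AVOID, arm_extend)
try grasp_ok: (SEEK, grasp_ok) → (SEEK, announce)
try low_battery: (SEEK, low_battery) → (SEEK, arm_extend)  ← matches

low_battery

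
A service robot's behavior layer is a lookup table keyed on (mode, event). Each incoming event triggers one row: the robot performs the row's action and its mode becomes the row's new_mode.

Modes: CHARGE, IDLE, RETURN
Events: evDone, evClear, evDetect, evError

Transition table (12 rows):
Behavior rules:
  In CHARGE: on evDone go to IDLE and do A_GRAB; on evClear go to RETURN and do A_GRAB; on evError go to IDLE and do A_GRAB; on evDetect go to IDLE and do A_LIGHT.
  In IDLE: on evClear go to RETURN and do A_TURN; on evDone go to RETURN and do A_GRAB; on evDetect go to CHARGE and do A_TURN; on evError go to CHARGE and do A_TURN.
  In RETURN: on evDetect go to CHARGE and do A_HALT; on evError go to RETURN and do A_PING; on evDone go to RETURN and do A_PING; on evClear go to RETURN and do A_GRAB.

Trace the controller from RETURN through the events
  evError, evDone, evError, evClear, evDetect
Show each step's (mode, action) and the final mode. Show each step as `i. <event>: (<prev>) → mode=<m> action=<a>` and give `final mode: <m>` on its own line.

1. evError: (RETURN) → mode=RETURN action=A_PING
2. evDone: (RETURN) → mode=RETURN action=A_PING
3. evError: (RETURN) → mode=RETURN action=A_PING
4. evClear: (RETURN) → mode=RETURN action=A_GRAB
5. evDetect: (RETURN) → mode=CHARGE action=A_HALT

final mode: CHARGE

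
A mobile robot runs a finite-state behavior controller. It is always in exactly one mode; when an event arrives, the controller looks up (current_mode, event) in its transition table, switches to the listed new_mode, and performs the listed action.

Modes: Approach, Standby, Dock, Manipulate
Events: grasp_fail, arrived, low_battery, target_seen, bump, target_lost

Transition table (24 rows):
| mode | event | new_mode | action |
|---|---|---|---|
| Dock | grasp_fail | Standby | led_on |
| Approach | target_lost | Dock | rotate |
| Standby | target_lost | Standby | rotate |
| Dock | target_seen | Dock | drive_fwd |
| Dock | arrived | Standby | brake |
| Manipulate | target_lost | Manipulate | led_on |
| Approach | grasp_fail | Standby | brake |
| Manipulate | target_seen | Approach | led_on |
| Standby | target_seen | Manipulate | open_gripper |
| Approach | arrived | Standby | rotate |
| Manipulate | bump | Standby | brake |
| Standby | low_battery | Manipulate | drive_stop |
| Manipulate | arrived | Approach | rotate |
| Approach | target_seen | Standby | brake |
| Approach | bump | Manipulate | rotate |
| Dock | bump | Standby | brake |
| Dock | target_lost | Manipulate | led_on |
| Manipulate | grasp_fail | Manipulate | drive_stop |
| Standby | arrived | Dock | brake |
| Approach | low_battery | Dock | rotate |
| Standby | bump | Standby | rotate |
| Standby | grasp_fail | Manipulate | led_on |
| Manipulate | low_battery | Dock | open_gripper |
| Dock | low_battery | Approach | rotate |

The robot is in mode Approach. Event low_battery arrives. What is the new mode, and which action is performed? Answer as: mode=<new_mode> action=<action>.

current mode = Approach; filter table to that mode:
  (Approach, target_lost) → (Dock, rotate)
  (Approach, grasp_fail) → (Standby, brake)
  (Approach, arrived) → (Standby, rotate)
  (Approach, target_seen) → (Standby, brake)
  (Approach, bump) → (Manipulate, rotate)
  (Approach, low_battery) → (Dock, rotate)  ← event matches
event = low_battery selects (Dock, rotate)

mode=Dock action=rotate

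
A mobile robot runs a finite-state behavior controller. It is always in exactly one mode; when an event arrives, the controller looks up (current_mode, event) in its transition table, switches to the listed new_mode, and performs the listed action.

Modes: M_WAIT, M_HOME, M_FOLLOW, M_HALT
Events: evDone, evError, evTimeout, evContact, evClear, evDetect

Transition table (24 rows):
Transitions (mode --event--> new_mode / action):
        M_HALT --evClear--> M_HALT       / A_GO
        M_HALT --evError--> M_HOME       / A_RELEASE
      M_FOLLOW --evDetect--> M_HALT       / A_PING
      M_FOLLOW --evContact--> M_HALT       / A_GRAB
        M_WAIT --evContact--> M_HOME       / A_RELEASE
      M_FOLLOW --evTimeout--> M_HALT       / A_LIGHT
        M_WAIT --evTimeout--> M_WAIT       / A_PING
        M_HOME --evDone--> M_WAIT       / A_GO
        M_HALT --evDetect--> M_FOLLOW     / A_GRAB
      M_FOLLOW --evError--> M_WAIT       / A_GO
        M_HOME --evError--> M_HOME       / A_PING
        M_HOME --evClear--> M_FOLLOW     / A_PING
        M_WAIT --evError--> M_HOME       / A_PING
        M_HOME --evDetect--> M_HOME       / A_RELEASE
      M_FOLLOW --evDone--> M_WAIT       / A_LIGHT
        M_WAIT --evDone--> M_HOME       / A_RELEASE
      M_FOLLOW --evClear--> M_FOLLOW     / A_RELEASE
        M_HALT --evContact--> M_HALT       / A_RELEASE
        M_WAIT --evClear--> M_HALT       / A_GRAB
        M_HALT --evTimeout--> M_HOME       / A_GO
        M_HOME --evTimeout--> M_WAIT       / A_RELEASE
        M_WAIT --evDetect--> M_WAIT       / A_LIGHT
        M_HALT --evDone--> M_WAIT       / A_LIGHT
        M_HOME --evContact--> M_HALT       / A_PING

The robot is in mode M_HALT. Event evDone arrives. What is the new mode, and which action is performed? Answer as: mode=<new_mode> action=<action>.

mode=M_WAIT action=A_LIGHT

current mode = M_HALT; filter table to that mode:
  (M_HALT, evClear) → (M_HALT, A_GO)
  (M_HALT, evError) → (M_HOME, A_RELEASE)
  (M_HALT, evDetect) → (M_FOLLOW, A_GRAB)
  (M_HALT, evContact) → (M_HALT, A_RELEASE)
  (M_HALT, evTimeout) → (M_HOME, A_GO)
  (M_HALT, evDone) → (M_WAIT, A_LIGHT)  ← event matches
event = evDone selects (M_WAIT, A_LIGHT)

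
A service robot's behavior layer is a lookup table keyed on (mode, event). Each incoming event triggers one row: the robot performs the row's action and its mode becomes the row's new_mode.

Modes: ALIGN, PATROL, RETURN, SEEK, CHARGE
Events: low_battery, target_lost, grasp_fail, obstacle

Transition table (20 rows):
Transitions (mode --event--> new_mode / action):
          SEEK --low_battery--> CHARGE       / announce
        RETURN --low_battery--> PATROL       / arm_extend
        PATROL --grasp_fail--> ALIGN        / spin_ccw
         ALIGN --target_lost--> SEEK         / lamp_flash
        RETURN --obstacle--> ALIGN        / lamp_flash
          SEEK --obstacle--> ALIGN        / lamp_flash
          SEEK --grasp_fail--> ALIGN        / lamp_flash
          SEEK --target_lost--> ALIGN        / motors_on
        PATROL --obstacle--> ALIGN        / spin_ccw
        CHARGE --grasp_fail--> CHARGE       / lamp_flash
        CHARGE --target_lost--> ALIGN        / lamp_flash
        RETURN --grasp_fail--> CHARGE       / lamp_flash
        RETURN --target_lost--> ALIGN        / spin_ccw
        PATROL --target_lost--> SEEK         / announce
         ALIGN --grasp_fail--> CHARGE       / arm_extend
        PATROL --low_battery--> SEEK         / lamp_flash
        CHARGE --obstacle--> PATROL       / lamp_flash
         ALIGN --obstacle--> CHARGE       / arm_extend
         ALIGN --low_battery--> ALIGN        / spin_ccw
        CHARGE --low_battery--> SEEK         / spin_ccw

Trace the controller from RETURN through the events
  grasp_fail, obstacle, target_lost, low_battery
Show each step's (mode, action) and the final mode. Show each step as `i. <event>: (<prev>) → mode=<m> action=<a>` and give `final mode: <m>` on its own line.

final mode: CHARGE

1. grasp_fail: (RETURN) → mode=CHARGE action=lamp_flash
2. obstacle: (CHARGE) → mode=PATROL action=lamp_flash
3. target_lost: (PATROL) → mode=SEEK action=announce
4. low_battery: (SEEK) → mode=CHARGE action=announce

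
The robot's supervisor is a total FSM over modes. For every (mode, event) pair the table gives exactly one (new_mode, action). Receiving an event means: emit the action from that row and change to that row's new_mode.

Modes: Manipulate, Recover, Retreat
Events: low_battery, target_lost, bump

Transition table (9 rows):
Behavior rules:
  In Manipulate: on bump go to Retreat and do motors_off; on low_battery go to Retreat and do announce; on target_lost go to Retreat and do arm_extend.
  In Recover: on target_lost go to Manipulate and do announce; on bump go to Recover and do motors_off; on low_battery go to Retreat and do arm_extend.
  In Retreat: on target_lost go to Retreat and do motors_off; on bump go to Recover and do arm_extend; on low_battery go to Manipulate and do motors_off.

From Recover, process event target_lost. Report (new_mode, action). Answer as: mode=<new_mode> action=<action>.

current mode = Recover; filter table to that mode:
  (Recover, target_lost) → (Manipulate, announce)  ← event matches
  (Recover, bump) → (Recover, motors_off)
  (Recover, low_battery) → (Retreat, arm_extend)
event = target_lost selects (Manipulate, announce)

mode=Manipulate action=announce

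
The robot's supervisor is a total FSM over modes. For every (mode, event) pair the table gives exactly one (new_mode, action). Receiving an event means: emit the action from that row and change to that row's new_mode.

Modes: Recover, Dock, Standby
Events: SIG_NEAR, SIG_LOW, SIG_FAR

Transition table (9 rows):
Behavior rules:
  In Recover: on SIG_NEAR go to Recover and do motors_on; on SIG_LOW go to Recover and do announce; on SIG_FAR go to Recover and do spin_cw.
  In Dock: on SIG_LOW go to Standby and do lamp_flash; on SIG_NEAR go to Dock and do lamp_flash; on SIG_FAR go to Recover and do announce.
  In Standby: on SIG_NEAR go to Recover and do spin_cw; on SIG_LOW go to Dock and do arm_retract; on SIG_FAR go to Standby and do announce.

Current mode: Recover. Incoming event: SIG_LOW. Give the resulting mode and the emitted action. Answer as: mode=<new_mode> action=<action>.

current mode = Recover; filter table to that mode:
  (Recover, SIG_NEAR) → (Recover, motors_on)
  (Recover, SIG_LOW) → (Recover, announce)  ← event matches
  (Recover, SIG_FAR) → (Recover, spin_cw)
event = SIG_LOW selects (Recover, announce)

mode=Recover action=announce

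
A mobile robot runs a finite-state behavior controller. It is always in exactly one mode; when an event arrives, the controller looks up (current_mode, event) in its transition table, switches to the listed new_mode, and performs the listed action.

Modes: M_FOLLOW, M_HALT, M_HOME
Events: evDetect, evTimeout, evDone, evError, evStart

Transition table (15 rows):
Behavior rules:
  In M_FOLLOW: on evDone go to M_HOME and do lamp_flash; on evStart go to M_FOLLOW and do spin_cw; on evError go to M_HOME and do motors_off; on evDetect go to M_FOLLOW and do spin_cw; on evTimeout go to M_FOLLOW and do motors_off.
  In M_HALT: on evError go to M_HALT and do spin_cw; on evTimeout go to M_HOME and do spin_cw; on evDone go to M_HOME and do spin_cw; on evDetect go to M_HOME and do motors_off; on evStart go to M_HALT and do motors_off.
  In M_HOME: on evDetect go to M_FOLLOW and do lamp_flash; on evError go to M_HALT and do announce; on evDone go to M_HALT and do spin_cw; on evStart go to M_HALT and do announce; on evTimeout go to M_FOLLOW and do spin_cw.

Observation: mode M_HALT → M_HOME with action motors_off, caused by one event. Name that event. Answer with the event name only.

evDetect

try evDetect: (M_HALT, evDetect) → (M_HOME, motors_off)  ← matches
try evTimeout: (M_HALT, evTimeout) → (M_HOME, spin_cw)
try evDone: (M_HALT, evDone) → (M_HOME, spin_cw)
try evError: (M_HALT, evError) → (M_HALT, spin_cw)
try evStart: (M_HALT, evStart) → (M_HALT, motors_off)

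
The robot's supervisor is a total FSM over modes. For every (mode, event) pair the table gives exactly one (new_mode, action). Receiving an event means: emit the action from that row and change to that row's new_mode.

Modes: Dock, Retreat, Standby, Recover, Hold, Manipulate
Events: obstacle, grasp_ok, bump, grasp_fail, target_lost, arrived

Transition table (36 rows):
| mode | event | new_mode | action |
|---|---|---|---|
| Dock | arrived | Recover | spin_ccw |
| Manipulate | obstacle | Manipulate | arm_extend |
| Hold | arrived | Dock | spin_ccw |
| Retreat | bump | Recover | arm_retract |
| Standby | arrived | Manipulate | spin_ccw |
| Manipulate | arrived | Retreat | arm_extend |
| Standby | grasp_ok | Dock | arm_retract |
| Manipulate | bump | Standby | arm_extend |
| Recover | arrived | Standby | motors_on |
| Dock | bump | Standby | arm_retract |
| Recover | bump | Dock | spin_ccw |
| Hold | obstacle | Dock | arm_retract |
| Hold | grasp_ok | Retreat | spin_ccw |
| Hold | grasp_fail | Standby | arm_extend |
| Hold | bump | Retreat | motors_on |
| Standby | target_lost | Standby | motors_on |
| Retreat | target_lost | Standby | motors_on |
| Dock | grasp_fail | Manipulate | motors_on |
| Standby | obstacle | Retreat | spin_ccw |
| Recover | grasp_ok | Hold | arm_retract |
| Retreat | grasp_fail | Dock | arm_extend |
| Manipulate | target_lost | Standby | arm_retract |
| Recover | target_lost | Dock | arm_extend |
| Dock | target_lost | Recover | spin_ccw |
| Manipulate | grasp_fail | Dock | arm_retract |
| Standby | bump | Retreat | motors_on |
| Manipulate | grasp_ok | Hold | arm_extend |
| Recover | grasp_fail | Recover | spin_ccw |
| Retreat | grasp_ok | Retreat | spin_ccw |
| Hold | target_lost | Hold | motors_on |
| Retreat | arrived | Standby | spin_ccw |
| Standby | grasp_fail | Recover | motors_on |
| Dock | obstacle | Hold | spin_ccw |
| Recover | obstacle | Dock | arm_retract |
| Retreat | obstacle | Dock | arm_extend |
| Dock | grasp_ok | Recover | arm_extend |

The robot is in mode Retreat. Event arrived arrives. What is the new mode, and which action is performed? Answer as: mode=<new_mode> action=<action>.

mode=Standby action=spin_ccw

current mode = Retreat; filter table to that mode:
  (Retreat, bump) → (Recover, arm_retract)
  (Retreat, target_lost) → (Standby, motors_on)
  (Retreat, grasp_fail) → (Dock, arm_extend)
  (Retreat, grasp_ok) → (Retreat, spin_ccw)
  (Retreat, arrived) → (Standby, spin_ccw)  ← event matches
  (Retreat, obstacle) → (Dock, arm_extend)
event = arrived selects (Standby, spin_ccw)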